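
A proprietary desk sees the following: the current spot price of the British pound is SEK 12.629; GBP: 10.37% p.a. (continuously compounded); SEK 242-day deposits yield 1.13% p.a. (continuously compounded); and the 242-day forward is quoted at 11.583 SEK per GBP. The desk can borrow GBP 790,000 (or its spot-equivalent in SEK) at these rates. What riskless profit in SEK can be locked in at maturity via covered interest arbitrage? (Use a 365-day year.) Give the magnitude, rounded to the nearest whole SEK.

T = 242/365 years.
Invest the GBP and cover forward: 790,000 × 1.071173226 × 11.583 = SEK 9,801,845.59.
Convert at spot and invest in SEK: 790,000 × 12.629 × 1.00752019 = SEK 10,051,938.26.
The quoted forward undervalues GBP, so borrow GBP, convert to SEK at spot, deposit the SEK at 1.13%, and buy GBP forward at 11.583 to cover the loan.
Arbitrage profit = |9,801,845.59 − 10,051,938.26| = SEK 250,093.

SEK 250,093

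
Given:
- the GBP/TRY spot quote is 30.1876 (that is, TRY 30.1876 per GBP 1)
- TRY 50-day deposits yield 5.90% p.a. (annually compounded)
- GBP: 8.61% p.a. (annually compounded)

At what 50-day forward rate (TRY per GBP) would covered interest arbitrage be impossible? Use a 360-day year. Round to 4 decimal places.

30.0818

T = 50/360 years.
TRY growth factor: (1 + 0.0590)^(50/360) = 1.00799359.
GBP growth factor: (1 + 0.0861)^(50/360) = 1.01153734.
CIP: F = S · (grow TRY)/(grow GBP) = 30.1876 × 1.00799359/1.01153734 = 30.081843 TRY per GBP.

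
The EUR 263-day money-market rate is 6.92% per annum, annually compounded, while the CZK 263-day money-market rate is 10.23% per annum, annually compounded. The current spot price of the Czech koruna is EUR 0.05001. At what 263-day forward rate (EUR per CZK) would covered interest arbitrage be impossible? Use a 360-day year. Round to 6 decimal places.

0.048908

T = 263/360 years.
Growth of 1 EUR over T: (1 + 0.0692)^(263/360) = 1.0500964.
CZK accumulates by (1 + 0.1023)^(263/360) = 1.073748.
So F = 0.05001 × 1.0500964 / 1.073748 = 0.04890842 (EUR/CZK).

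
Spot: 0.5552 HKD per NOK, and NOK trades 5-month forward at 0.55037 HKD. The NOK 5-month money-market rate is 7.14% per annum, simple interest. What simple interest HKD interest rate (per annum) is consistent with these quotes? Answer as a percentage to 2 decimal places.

T = 5/12 years.
By CIP, F/S equals the HKD-to-NOK growth ratio: 0.55037/0.5552 = 0.9913004.
The NOK side grows by 1 + 0.0714×5/12 = 1.029750.
So the HKD growth factor = 1.0207916.
r = (1.0207916 − 1)/(5/12) = 0.049900 → 4.99%.

4.99%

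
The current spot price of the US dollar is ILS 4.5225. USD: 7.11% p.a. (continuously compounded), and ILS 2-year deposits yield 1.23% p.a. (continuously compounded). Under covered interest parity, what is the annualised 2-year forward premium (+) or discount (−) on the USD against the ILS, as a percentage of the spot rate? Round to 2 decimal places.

T = 2 years.
CIP forward (ILS per USD) = 4.5225 × 1.0249051/1.1528072 = 4.0207359.
(F − S)/S ÷ T = (4.0207359 − 4.5225)/4.5225/2 = -0.055474 → -5.55%.

-5.55%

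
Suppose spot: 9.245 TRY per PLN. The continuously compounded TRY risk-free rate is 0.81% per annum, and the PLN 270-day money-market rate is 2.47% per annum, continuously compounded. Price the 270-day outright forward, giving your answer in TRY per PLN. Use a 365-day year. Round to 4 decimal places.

9.1322

T = 270/365 years.
Growth of 1 TRY over T: e^(0.0081×270/365) = 1.0060098.
PLN growth factor: e^(0.0247×270/365) = 1.0184392.
Forward (TRY per PLN) = 9.245 × 1.0060098 / 1.0184392 = 9.132171.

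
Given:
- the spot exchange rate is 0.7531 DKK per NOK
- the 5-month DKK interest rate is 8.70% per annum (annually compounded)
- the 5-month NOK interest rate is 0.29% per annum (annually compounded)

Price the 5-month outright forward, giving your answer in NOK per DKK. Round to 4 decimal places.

T = 5/12 years.
DKK accumulates by (1 + 0.0870)^(5/12) = 1.0353702.
NOK growth factor: (1 + 0.0029)^(5/12) = 1.0012073.
CIP: F = S · (grow DKK)/(grow NOK) = 0.7531 × 1.0353702/1.0012073 = 0.7787971 DKK per NOK.
Invert for NOK per DKK: 1 / 0.7787971 = 1.2840.

1.2840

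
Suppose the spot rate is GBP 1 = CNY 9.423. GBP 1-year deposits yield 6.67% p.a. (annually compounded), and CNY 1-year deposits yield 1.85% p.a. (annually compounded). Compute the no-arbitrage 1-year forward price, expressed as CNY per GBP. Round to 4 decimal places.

T = 1 year.
CNY accumulates by (1 + 0.0185)^1 = 1.018500.
GBP accumulates by (1 + 0.0667)^1 = 1.066700.
CIP: F = S · (grow CNY)/(grow GBP) = 9.423 × 1.018500/1.066700 = 8.997211 CNY per GBP.

8.9972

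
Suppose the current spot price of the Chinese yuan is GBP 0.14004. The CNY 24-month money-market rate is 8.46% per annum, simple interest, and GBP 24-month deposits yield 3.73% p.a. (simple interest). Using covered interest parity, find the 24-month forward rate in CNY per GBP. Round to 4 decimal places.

7.7694

T = 2 years.
GBP growth factor: 1 + 0.0373×2 = 1.074600.
CNY growth factor: 1 + 0.0846×2 = 1.169200.
CIP: F = S · (grow GBP)/(grow CNY) = 0.14004 × 1.074600/1.169200 = 0.1287094 GBP per CNY.
Invert for CNY per GBP: 1 / 0.1287094 = 7.7694.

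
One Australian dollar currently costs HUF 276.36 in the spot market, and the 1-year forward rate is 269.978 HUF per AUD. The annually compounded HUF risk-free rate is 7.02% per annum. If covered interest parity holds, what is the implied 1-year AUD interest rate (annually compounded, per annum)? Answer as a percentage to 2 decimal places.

T = 1 year.
F/S = 269.978/276.36 = 0.9769069 = (growth of HUF) / (growth of AUD).
The HUF side grows by (1 + 0.0702)^1 = 1.070200.
That pins the AUD growth at 1.0954985.
Annualise: 1.0954985^(1/1) − 1 = 0.095498 = 9.55%.

9.55%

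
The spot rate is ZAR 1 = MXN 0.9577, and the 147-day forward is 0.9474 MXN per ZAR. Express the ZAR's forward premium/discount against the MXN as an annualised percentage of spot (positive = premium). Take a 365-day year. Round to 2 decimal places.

-2.67%

T = 147/365 years.
Period premium: (0.9474 − 0.9577)/0.9577 = -0.0107549.
Annualise by dividing by T: -0.0107549 / (147/365) = -0.026704 → -2.67%.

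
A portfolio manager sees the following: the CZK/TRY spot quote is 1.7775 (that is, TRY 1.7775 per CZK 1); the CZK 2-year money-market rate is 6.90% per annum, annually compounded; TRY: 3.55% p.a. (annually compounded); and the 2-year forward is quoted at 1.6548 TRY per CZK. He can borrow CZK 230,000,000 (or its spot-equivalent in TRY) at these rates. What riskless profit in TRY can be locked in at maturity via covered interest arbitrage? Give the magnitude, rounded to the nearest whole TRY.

TRY 3,427,389

T = 2 years.
Route A — deposit CZK, sell forward: 230,000,000 × 1.142761 × 1.6548 = TRY 434,939,407.64.
Route B — convert at spot, deposit TRY: 230,000,000 × 1.7775 × 1.07226025 = TRY 438,366,796.71.
The quoted forward undervalues CZK, so borrow CZK, convert to TRY at spot, deposit the TRY at 3.55%, and buy CZK forward at 1.6548 to cover the loan.
Arbitrage profit = |434,939,407.64 − 438,366,796.71| = TRY 3,427,389.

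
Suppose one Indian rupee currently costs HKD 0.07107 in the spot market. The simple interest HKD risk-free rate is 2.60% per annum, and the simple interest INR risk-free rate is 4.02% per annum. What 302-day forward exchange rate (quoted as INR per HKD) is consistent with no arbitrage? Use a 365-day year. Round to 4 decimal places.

T = 302/365 years.
Growth of 1 HKD over T: 1 + 0.0260×302/365 = 1.02151233.
Growth of 1 INR over T: 1 + 0.0402×302/365 = 1.03326137.
CIP: F = S · (grow HKD)/(grow INR) = 0.07107 × 1.02151233/1.03326137 = 0.070261875 HKD per INR.
Invert for INR per HKD: 1 / 0.070261875 = 14.2325.

14.2325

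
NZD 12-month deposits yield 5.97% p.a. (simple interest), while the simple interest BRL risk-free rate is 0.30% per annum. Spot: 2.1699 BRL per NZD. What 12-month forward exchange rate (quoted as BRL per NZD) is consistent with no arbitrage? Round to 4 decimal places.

T = 1 year.
BRL growth factor: 1 + 0.0030×1 = 1.003000.
NZD growth factor: 1 + 0.0597×1 = 1.059700.
Forward (BRL per NZD) = 2.1699 × 1.003000 / 1.059700 = 2.053798.

2.0538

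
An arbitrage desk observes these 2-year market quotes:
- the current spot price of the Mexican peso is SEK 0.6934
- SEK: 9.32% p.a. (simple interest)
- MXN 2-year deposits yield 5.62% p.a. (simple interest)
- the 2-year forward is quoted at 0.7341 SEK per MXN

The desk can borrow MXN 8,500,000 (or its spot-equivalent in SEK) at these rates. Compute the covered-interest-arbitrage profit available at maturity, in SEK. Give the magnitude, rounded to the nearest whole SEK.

T = 2 years.
Keep in MXN, deliver into the forward: 8,500,000·1.112400·0.7341 = SEK 6,941,209.14.
Swap to SEK now, deposit: 8,500,000·0.6934·1.186400 = SEK 6,992,522.96.
The quoted forward undervalues MXN, so borrow MXN, convert to SEK at spot, deposit the SEK at 9.32%, and buy MXN forward at 0.7341 to cover the loan.
Profit = 6,992,522.96 − 6,941,209.14 = SEK 51,314.

SEK 51,314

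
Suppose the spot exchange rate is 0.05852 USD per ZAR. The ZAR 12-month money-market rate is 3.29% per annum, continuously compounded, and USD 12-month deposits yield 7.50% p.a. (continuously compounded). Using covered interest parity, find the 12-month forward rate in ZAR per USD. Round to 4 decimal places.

16.3837

T = 1 year.
USD growth factor: e^(0.0750×1) = 1.07788415.
ZAR accumulates by e^(0.0329×1) = 1.03344719.
So F = 0.05852 × 1.07788415 / 1.03344719 = 0.061036288 (USD/ZAR).
Quoted the other way: 1/0.061036288 = 16.3837 ZAR per USD.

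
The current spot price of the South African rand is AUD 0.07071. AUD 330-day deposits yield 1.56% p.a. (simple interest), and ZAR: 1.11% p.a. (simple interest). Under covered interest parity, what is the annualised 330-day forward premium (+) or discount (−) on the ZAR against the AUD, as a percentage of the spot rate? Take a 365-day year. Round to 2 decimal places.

+0.45%

T = 330/365 years.
F = S · g_AUD/g_ZAR = 0.07071 × 1.0141041/1.0100356 = 0.07099483.
Annualised premium = (F − S)/S × (1/T) = (0.07099483 − 0.07071)/0.07071 ÷ (330/365) = 0.45%.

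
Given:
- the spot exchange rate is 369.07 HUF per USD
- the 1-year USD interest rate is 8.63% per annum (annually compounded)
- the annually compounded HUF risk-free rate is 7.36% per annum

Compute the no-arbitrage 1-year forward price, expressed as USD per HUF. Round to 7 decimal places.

0.0027416

T = 1 year.
HUF growth factor: (1 + 0.0736)^1 = 1.073600.
Growth of 1 USD over T: (1 + 0.0863)^1 = 1.086300.
CIP: F = S · (grow HUF)/(grow USD) = 369.07 × 1.073600/1.086300 = 364.7552 HUF per USD.
Quoted the other way: 1/364.7552 = 0.0027416 USD per HUF.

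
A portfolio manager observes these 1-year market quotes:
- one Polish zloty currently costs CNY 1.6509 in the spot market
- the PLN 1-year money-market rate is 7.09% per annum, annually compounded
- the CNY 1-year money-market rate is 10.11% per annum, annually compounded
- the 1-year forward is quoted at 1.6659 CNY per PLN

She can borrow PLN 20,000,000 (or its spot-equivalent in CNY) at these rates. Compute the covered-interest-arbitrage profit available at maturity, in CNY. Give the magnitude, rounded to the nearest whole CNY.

CNY 675,874

T = 1 year.
Route A — deposit PLN, sell forward: 20,000,000 × 1.070900 × 1.6659 = CNY 35,680,246.20.
Route B — convert at spot, deposit CNY: 20,000,000 × 1.6509 × 1.101100 = CNY 36,356,119.80.
The quoted forward undervalues PLN, so borrow PLN, convert to CNY at spot, deposit the CNY at 10.11%, and buy PLN forward at 1.6659 to cover the loan.
Arbitrage profit = |35,680,246.20 − 36,356,119.80| = CNY 675,874.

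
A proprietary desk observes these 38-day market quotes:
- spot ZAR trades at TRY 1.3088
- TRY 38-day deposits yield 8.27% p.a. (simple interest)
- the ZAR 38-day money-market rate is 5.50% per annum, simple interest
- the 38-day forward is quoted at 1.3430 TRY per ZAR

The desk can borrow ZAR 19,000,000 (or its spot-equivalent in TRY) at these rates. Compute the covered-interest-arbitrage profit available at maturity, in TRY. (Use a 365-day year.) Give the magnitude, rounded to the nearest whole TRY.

T = 38/365 years.
Invest the ZAR and cover forward: 19,000,000 × 1.0057260274 × 1.3430 = TRY 25,663,111.04.
Convert at spot and invest in TRY: 19,000,000 × 1.3088 × 1.008609863 = TRY 25,081,303.19.
The quoted forward overvalues ZAR, so borrow TRY, buy ZAR at spot, deposit the ZAR at 5.50%, and sell the proceeds forward at 1.3430.
Arbitrage profit = |25,663,111.04 − 25,081,303.19| = TRY 581,808.

TRY 581,808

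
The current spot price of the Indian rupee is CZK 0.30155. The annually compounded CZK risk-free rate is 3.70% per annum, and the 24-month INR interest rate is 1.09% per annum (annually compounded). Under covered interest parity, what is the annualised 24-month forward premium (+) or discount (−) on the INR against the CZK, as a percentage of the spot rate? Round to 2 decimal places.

+2.62%

T = 2 years.
F = S · g_CZK/g_INR = 0.30155 × 1.075369/1.0219188 = 0.31732220.
(F − S)/S ÷ T = (0.31732220 − 0.30155)/0.30155/2 = 0.026152 → 2.62%.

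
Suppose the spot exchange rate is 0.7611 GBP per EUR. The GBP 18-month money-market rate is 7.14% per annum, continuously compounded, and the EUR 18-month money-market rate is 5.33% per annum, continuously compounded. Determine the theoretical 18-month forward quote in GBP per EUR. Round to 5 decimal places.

0.78205

T = 18/12 years.
Growth of 1 GBP over T: e^(0.0714×18/12) = 1.1130456.
EUR growth factor: e^(0.0533×18/12) = 1.0832329.
CIP: F = S · (grow GBP)/(grow EUR) = 0.7611 × 1.1130456/1.0832329 = 0.7820470 GBP per EUR.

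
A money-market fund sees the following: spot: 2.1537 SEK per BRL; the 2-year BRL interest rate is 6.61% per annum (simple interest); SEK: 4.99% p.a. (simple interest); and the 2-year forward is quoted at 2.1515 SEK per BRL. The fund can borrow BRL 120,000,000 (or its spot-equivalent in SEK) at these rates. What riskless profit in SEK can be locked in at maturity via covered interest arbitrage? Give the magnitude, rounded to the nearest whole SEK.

SEK 8,074,685

T = 2 years.
Keep in BRL, deliver into the forward: 120,000,000·1.132200·2.1515 = SEK 292,311,396.00.
Swap to SEK now, deposit: 120,000,000·2.1537·1.099800 = SEK 284,236,711.20.
The quoted forward overvalues BRL, so borrow SEK, buy BRL at spot, deposit the BRL at 6.61%, and sell the proceeds forward at 2.1515.
Profit = 292,311,396.00 − 284,236,711.20 = SEK 8,074,685.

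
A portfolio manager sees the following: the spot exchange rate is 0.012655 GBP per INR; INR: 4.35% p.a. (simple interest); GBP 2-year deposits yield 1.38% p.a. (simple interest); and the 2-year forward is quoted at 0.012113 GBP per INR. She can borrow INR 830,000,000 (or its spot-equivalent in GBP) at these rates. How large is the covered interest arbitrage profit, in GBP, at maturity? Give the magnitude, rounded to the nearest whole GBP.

GBP 134,919

T = 2 years.
Invest the INR and cover forward: 830,000,000 × 1.087000 × 0.012113 = GBP 10,928,469.73.
Convert at spot and invest in GBP: 830,000,000 × 0.012655 × 1.027600 = GBP 10,793,550.74.
The quoted forward overvalues INR, so borrow GBP, buy INR at spot, deposit the INR at 4.35%, and sell the proceeds forward at 0.012113.
Arbitrage profit = |10,928,469.73 − 10,793,550.74| = GBP 134,919.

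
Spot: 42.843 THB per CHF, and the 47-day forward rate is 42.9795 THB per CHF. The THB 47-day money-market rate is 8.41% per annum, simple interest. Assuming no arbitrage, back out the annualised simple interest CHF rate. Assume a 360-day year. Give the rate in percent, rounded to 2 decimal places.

5.95%

T = 47/360 years.
F/S = 42.9795/42.843 = 1.0031861 = (growth of THB) / (growth of CHF).
The THB side grows by 1 + 0.0841×47/360 = 1.0109797.
So the CHF growth factor = 1.0077688.
(1.0077688 − 1)/T = 0.059506, i.e. 5.95%.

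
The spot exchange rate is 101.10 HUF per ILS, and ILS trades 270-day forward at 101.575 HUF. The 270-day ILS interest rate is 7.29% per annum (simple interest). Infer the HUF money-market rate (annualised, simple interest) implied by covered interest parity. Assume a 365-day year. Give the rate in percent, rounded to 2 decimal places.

7.96%

T = 270/365 years.
F/S = 101.575/101.1 = 1.0046983 = (growth of HUF) / (growth of ILS).
ILS growth factor: 1 + 0.0729×270/365 = 1.053926.
That pins the HUF growth at 1.0588777.
r = (1.0588777 − 1)/(270/365) = 0.079594 → 7.96%.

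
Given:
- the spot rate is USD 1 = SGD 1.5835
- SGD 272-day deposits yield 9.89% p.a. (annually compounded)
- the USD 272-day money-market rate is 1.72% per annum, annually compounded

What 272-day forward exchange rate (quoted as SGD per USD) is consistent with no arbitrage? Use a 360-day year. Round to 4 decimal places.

T = 272/360 years.
Growth of 1 SGD over T: (1 + 0.0989)^(272/360) = 1.0738563.
USD growth factor: (1 + 0.0172)^(272/360) = 1.0129684.
So F = 1.5835 × 1.0738563 / 1.0129684 = 1.678682 (SGD/USD).

1.6787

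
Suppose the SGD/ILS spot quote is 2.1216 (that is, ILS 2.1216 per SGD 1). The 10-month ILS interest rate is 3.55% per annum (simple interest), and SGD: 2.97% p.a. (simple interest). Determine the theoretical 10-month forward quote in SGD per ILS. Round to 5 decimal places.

0.46913

T = 10/12 years.
ILS growth factor: 1 + 0.0355×10/12 = 1.0295833.
SGD accumulates by 1 + 0.0297×10/12 = 1.024750.
Forward (ILS per SGD) = 2.1216 × 1.0295833 / 1.024750 = 2.131607.
Quoted the other way: 1/2.131607 = 0.46913 SGD per ILS.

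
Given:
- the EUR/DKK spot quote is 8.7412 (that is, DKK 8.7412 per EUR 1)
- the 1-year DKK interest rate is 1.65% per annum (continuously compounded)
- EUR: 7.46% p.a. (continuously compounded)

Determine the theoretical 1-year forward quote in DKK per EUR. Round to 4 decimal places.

T = 1 year.
DKK accumulates by e^(0.0165×1) = 1.0166369.
EUR growth factor: e^(0.0746×1) = 1.0774531.
So F = 8.7412 × 1.0166369 / 1.0774531 = 8.247808 (DKK/EUR).

8.2478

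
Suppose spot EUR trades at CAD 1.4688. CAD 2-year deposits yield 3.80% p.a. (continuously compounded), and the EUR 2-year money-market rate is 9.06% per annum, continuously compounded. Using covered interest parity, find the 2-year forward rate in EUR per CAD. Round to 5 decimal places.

T = 2 years.
CAD accumulates by e^(0.0380×2) = 1.0789626.
EUR growth factor: e^(0.0906×2) = 1.1986549.
So F = 1.4688 × 1.0789626 / 1.1986549 = 1.322132 (CAD/EUR).
Quoted the other way: 1/1.322132 = 0.75635 EUR per CAD.

0.75635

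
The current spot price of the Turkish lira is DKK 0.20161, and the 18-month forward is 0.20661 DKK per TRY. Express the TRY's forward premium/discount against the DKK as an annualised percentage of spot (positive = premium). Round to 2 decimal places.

+1.65%

T = 18/12 years.
(F − S)/S = (0.20661 − 0.20161)/0.20161 = 0.0248004.
Per annum: 0.0248004 / (18/12) = 0.016534 = 1.65%.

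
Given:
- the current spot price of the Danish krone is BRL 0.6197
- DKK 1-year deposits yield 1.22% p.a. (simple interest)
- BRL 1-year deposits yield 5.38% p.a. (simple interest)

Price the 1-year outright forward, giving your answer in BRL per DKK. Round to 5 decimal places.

T = 1 year.
BRL growth factor: 1 + 0.0538×1 = 1.053800.
DKK growth factor: 1 + 0.0122×1 = 1.012200.
Forward (BRL per DKK) = 0.6197 × 1.053800 / 1.012200 = 0.6451688.

0.64517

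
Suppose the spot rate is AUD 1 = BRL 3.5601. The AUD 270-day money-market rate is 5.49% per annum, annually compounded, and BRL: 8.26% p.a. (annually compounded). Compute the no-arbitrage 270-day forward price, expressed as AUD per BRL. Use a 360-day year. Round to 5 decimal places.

T = 270/360 years.
BRL growth factor: (1 + 0.0826)^(270/360) = 1.0613314.
AUD accumulates by (1 + 0.0549)^(270/360) = 1.0408987.
CIP: F = S · (grow BRL)/(grow AUD) = 3.5601 × 1.0613314/1.0408987 = 3.629984 BRL per AUD.
Invert for AUD per BRL: 1 / 3.629984 = 0.27548.

0.27548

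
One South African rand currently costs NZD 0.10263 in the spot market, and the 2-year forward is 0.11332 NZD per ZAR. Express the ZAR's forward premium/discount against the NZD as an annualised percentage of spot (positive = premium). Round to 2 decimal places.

T = 2 years.
ZAR trades forward at +10.41606% vs spot over the period.
Annualise by dividing by T: 0.1041606 / 2 = 0.052080 → 5.21%.

+5.21%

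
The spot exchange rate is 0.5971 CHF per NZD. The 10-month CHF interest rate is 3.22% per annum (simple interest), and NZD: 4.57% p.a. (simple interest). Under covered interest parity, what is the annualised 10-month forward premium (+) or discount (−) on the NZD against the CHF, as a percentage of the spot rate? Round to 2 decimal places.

-1.30%

T = 10/12 years.
No-arbitrage forward: 0.5971 × 1.0268333 / 1.0380833 = 0.5906291 CHF/NZD.
Annualised premium = (F − S)/S × (1/T) = (0.5906291 − 0.5971)/0.5971 ÷ (10/12) = -1.30%.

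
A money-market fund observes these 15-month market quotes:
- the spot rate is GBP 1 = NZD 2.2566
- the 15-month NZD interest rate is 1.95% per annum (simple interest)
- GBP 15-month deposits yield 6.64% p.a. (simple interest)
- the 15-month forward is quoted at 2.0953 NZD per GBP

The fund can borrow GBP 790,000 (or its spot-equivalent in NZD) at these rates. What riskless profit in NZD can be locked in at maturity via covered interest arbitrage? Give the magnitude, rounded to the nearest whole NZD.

NZD 33,492

T = 15/12 years.
Keep in GBP, deliver into the forward: 790,000·1.083000·2.0953 = NZD 1,792,675.82.
Swap to NZD now, deposit: 790,000·2.2566·1.024375 = NZD 1,826,167.65.
The quoted forward undervalues GBP, so borrow GBP, convert to NZD at spot, deposit the NZD at 1.95%, and buy GBP forward at 2.0953 to cover the loan.
Arbitrage profit = |1,792,675.82 − 1,826,167.65| = NZD 33,492.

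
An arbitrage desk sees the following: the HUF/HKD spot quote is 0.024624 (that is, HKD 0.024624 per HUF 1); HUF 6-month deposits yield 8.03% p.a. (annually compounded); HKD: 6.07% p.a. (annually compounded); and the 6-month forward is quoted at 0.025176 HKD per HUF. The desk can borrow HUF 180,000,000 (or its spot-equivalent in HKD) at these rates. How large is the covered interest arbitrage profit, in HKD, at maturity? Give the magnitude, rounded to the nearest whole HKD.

T = 6/12 years.
Keep in HUF, deliver into the forward: 180,000,000·1.039374812·0.025176 = HKD 4,710,114.05.
Swap to HKD now, deposit: 180,000,000·0.024624·1.029902908 = HKD 4,564,859.26.
The quoted forward overvalues HUF, so borrow HKD, buy HUF at spot, deposit the HUF at 8.03%, and sell the proceeds forward at 0.025176.
The gap between the two covered legs is HKD 145,255.

HKD 145,255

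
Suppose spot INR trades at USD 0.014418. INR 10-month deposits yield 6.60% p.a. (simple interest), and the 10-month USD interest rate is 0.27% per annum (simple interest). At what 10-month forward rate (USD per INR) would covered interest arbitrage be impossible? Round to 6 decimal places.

T = 10/12 years.
Growth of 1 USD over T: 1 + 0.0027×10/12 = 1.002250.
INR growth factor: 1 + 0.0660×10/12 = 1.055000.
CIP: F = S · (grow USD)/(grow INR) = 0.014418 × 1.002250/1.055000 = 0.01369710 USD per INR.

0.013697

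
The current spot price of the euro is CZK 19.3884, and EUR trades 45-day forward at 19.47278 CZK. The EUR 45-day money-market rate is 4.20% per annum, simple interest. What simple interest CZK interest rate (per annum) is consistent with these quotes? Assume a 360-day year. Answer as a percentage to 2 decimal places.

7.70%

T = 45/360 years.
F/S = 19.47278/19.3884 = 1.0043521 = (growth of CZK) / (growth of EUR).
EUR growth factor: 1 + 0.0420×45/360 = 1.005250.
Hence g_CZK = 1.0096249.
(1.0096249 − 1)/T = 0.076999, i.e. 7.70%.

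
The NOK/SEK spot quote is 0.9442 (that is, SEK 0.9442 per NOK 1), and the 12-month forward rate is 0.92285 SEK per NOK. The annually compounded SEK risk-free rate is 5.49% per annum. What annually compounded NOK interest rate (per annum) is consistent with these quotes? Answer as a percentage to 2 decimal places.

7.93%

T = 1 year.
By CIP, F/S equals the SEK-to-NOK growth ratio: 0.92285/0.9442 = 0.9773883.
The SEK side grows by (1 + 0.0549)^1 = 1.054900.
That pins the NOK growth at 1.0793049.
Annualise: 1.0793049^(1/1) − 1 = 0.079305 = 7.93%.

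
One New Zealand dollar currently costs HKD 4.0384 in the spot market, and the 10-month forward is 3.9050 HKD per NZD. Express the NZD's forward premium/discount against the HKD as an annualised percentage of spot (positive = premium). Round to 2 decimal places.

-3.96%

T = 10/12 years.
NZD trades forward at -3.30329% vs spot over the period.
Annualise by dividing by T: -0.0330329 / (10/12) = -0.039639 → -3.96%.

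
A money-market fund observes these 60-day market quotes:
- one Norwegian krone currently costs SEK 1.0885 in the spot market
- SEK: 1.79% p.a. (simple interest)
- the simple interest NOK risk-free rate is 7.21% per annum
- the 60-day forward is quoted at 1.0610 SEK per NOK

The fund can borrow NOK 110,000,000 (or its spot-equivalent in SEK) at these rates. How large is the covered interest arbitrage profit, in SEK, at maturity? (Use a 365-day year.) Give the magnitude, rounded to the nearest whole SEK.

SEK 1,994,063

T = 60/365 years.
Invest the NOK and cover forward: 110,000,000 × 1.01185205479 × 1.0610 = SEK 118,093,253.31.
Convert at spot and invest in SEK: 110,000,000 × 1.0885 × 1.00294246575 = SEK 120,087,316.14.
The quoted forward undervalues NOK, so borrow NOK, convert to SEK at spot, deposit the SEK at 1.79%, and buy NOK forward at 1.0610 to cover the loan.
The gap between the two covered legs is SEK 1,994,063.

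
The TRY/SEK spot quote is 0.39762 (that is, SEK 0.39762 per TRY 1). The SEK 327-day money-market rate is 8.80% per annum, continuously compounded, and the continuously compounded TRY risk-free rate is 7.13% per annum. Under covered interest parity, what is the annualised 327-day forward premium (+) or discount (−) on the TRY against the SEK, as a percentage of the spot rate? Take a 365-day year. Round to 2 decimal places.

T = 327/365 years.
CIP forward (SEK per TRY) = 0.39762 × 1.0820294/1.0659613 = 0.40361365.
Annualised premium = (F − S)/S × (1/T) = (0.40361365 − 0.39762)/0.39762 ÷ (327/365) = 1.68%.

+1.68%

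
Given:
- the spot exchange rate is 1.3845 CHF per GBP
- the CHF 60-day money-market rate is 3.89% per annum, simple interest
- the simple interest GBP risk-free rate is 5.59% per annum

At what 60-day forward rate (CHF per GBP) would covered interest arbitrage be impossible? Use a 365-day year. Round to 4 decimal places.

T = 60/365 years.
CHF accumulates by 1 + 0.0389×60/365 = 1.0063945.
Growth of 1 GBP over T: 1 + 0.0559×60/365 = 1.009189.
CIP: F = S · (grow CHF)/(grow GBP) = 1.3845 × 1.0063945/1.009189 = 1.380666 CHF per GBP.

1.3807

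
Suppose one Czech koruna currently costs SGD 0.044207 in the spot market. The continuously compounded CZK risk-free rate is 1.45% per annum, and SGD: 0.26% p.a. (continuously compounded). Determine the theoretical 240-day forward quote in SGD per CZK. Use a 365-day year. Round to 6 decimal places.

T = 240/365 years.
Growth of 1 SGD over T: e^(0.0026×240/365) = 1.0017111.
CZK accumulates by e^(0.0145×240/365) = 1.0095798.
Forward (SGD per CZK) = 0.044207 × 1.0017111 / 1.0095798 = 0.04386245.

0.043862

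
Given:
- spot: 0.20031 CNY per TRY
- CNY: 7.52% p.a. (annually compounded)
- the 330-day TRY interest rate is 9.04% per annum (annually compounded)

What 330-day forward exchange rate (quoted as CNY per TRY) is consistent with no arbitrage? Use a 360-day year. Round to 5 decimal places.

T = 330/360 years.
Growth of 1 CNY over T: (1 + 0.0752)^(330/360) = 1.068723.
TRY accumulates by (1 + 0.0904)^(330/360) = 1.0825643.
Forward (CNY per TRY) = 0.20031 × 1.068723 / 1.0825643 = 0.1977489.

0.19775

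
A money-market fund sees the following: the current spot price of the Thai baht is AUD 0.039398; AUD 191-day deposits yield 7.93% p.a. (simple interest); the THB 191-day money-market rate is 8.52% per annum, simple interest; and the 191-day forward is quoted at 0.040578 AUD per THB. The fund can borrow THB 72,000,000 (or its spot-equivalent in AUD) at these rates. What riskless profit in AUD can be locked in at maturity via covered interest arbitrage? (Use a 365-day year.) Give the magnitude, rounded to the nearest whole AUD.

AUD 97,506

T = 191/365 years.
Keep in THB, deliver into the forward: 72,000,000·1.04458411·0.040578 = AUD 3,051,873.65.
Swap to AUD now, deposit: 72,000,000·0.039398·1.041496712 = AUD 2,954,367.90.
The quoted forward overvalues THB, so borrow AUD, buy THB at spot, deposit the THB at 8.52%, and sell the proceeds forward at 0.040578.
The gap between the two covered legs is AUD 97,506.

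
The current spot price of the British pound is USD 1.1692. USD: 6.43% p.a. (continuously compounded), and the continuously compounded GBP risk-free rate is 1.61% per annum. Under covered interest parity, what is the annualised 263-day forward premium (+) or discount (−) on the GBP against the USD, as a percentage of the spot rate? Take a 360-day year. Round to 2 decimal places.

+4.91%

T = 263/360 years.
F = S · g_USD/g_GBP = 1.1692 × 1.0480955/1.0118314 = 1.2111042.
Annualised premium = (F − S)/S × (1/T) = (1.2111042 − 1.1692)/1.1692 ÷ (263/360) = 4.91%.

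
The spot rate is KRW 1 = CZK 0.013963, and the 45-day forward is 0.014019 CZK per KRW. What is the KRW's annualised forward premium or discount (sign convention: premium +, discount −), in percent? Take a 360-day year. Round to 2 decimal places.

+3.21%

T = 45/360 years.
KRW trades forward at +0.40106% vs spot over the period.
×(1/T) gives 3.21% p.a.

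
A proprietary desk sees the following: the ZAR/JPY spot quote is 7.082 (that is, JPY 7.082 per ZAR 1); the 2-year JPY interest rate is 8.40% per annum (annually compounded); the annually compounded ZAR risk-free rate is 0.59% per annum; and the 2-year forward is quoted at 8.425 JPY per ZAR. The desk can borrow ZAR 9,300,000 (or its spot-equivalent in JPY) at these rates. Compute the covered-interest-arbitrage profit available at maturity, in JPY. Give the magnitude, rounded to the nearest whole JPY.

JPY 1,887,544

T = 2 years.
Invest the ZAR and cover forward: 9,300,000 × 1.01183481 × 8.425 = JPY 79,279,786.95.
Convert at spot and invest in JPY: 9,300,000 × 7.082 × 1.175056 = JPY 77,392,243.31.
The quoted forward overvalues ZAR, so borrow JPY, buy ZAR at spot, deposit the ZAR at 0.59%, and sell the proceeds forward at 8.425.
Arbitrage profit = |79,279,786.95 − 77,392,243.31| = JPY 1,887,544.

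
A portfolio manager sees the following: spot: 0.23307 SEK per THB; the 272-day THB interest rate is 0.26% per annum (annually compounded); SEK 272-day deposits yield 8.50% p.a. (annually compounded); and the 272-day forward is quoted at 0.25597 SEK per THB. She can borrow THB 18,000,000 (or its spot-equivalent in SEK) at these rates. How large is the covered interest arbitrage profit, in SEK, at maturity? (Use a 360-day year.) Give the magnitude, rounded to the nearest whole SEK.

T = 272/360 years.
Keep in THB, deliver into the forward: 18,000,000·1.001963821·0.25597 = SEK 4,616,508.23.
Swap to SEK now, deposit: 18,000,000·0.23307·1.063577486 = SEK 4,461,984.08.
The quoted forward overvalues THB, so borrow SEK, buy THB at spot, deposit the THB at 0.26%, and sell the proceeds forward at 0.25597.
The gap between the two covered legs is SEK 154,524.

SEK 154,524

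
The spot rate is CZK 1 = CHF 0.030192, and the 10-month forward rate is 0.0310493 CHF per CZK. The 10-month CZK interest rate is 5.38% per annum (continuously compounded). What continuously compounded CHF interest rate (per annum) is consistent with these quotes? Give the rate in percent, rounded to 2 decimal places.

T = 10/12 years.
CIP gives F = S · g_CHF/g_CZK, so g_CHF/g_CZK = 0.0310493/0.030192 = 1.0283949.
The CZK side grows by e^(0.0538×10/12) = 1.0458535.
Hence g_CHF = 1.0755504.
Take logs: ln 1.0755504 / (10/12) = 0.087399, so 8.74%.

8.74%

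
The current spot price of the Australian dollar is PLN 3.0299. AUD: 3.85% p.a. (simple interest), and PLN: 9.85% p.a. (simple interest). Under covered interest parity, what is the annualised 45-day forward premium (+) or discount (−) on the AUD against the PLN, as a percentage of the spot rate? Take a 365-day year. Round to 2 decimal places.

T = 45/365 years.
CIP forward (PLN per AUD) = 3.0299 × 1.0121438/1.0047466 = 3.0522069.
(F − S)/S ÷ T = (3.0522069 − 3.0299)/3.0299/(45/365) = 0.059716 → 5.97%.

+5.97%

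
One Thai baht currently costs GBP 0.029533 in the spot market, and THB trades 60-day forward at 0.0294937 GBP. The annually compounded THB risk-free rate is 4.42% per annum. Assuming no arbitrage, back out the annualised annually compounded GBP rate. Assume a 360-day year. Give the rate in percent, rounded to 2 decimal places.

T = 60/360 years.
By CIP, F/S equals the GBP-to-THB growth ratio: 0.0294937/0.029533 = 0.9986693.
THB growth factor: (1 + 0.0442)^(60/360) = 1.0072346.
So the GBP growth factor = 1.0058943.
Annualise: 1.0058943^(360/60) − 1 = 0.035891 = 3.59%.

3.59%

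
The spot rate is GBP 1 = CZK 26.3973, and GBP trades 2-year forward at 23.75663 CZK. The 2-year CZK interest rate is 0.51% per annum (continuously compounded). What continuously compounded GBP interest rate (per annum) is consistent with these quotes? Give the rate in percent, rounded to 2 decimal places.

5.78%

T = 2 years.
CIP gives F = S · g_CZK/g_GBP, so g_CZK/g_GBP = 23.75663/26.3973 = 0.8999644.
The CZK side grows by e^(0.0051×2) = 1.0102522.
That pins the GBP growth at 1.1225468.
Take logs: ln 1.1225468 / 2 = 0.057800, so 5.78%.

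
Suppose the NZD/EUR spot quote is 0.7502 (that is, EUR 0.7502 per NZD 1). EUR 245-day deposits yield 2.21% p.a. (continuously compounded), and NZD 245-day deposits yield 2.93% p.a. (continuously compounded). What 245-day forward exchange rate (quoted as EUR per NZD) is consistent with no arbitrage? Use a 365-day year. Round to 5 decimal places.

T = 245/365 years.
EUR accumulates by e^(0.0221×245/365) = 1.0149448.
NZD growth factor: e^(0.0293×245/365) = 1.0198618.
So F = 0.7502 × 1.0149448 / 1.0198618 = 0.7465831 (EUR/NZD).

0.74658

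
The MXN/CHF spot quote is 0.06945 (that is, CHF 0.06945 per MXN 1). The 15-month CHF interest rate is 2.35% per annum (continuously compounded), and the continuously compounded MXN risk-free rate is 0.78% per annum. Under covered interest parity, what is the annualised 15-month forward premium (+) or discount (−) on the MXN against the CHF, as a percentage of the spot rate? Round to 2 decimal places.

T = 15/12 years.
F = S · g_CHF/g_MXN = 0.06945 × 1.0298107/1.0097977 = 0.07082642.
(F − S)/S ÷ T = (0.07082642 − 0.06945)/0.06945/(15/12) = 0.015855 → 1.59%.

+1.59%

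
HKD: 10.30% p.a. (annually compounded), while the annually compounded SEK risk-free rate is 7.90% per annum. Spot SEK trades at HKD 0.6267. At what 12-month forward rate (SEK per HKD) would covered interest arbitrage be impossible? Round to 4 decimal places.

T = 1 year.
HKD accumulates by (1 + 0.1030)^1 = 1.103000.
SEK growth factor: (1 + 0.0790)^1 = 1.079000.
Forward (HKD per SEK) = 0.6267 × 1.103000 / 1.079000 = 0.6406396.
Quoted the other way: 1/0.6406396 = 1.5609 SEK per HKD.

1.5609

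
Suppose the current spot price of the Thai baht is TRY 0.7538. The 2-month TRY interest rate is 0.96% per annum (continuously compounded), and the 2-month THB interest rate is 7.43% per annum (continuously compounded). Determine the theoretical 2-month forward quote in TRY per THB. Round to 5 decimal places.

T = 2/12 years.
TRY accumulates by e^(0.0096×2/12) = 1.0016013.
Growth of 1 THB over T: e^(0.0743×2/12) = 1.0124603.
So F = 0.7538 × 1.0016013 / 1.0124603 = 0.7457152 (TRY/THB).

0.74572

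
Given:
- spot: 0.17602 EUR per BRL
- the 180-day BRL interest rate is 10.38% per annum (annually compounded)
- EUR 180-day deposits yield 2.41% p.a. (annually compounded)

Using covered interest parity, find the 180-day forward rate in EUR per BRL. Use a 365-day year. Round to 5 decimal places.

T = 180/365 years.
EUR growth factor: (1 + 0.0241)^(180/365) = 1.0118132.
BRL accumulates by (1 + 0.1038)^(180/365) = 1.0499084.
Forward (EUR per BRL) = 0.17602 × 1.0118132 / 1.0499084 = 0.1696332.

0.16963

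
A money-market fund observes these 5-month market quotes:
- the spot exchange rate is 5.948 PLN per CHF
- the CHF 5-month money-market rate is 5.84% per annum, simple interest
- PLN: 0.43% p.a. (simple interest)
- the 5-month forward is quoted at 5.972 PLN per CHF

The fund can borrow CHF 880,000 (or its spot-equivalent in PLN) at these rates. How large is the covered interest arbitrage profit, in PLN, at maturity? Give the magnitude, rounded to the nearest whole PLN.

T = 5/12 years.
Keep in CHF, deliver into the forward: 880,000·1.024333333·5.972 = PLN 5,383,240.42.
Swap to PLN now, deposit: 880,000·5.948·1.001791667 = PLN 5,243,618.02.
The quoted forward overvalues CHF, so borrow PLN, buy CHF at spot, deposit the CHF at 5.84%, and sell the proceeds forward at 5.972.
The gap between the two covered legs is PLN 139,622.

PLN 139,622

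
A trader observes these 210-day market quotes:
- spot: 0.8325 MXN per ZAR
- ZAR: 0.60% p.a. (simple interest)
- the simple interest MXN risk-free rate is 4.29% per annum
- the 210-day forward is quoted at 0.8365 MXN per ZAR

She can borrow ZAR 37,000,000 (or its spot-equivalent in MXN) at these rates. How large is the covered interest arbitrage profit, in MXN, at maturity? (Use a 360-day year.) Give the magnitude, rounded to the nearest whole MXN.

MXN 514,506

T = 210/360 years.
Route A — deposit ZAR, sell forward: 37,000,000 × 1.003500 × 0.8365 = MXN 31,058,826.75.
Route B — convert at spot, deposit MXN: 37,000,000 × 0.8325 × 1.025025 = MXN 31,573,332.56.
The quoted forward undervalues ZAR, so borrow ZAR, convert to MXN at spot, deposit the MXN at 4.29%, and buy ZAR forward at 0.8365 to cover the loan.
The gap between the two covered legs is MXN 514,506.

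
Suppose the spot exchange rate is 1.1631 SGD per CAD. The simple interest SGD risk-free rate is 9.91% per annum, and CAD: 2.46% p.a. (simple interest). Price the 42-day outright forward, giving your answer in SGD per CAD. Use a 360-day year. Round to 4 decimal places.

T = 42/360 years.
SGD accumulates by 1 + 0.0991×42/360 = 1.0115617.
CAD accumulates by 1 + 0.0246×42/360 = 1.002870.
Forward (SGD per CAD) = 1.1631 × 1.0115617 / 1.002870 = 1.173180.

1.1732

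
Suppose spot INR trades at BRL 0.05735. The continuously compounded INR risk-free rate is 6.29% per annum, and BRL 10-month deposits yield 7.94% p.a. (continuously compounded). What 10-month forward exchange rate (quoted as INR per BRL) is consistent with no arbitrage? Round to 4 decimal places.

17.1987

T = 10/12 years.
BRL growth factor: e^(0.0794×10/12) = 1.06840477.
INR growth factor: e^(0.0629×10/12) = 1.05381474.
CIP: F = S · (grow BRL)/(grow INR) = 0.05735 × 1.06840477/1.05381474 = 0.058144009 BRL per INR.
Quoted the other way: 1/0.058144009 = 17.1987 INR per BRL.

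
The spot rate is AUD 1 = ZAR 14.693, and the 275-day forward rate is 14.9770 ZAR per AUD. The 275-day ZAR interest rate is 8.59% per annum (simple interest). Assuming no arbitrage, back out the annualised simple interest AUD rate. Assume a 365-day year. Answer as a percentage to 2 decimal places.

T = 275/365 years.
CIP gives F = S · g_ZAR/g_AUD, so g_ZAR/g_AUD = 14.977/14.693 = 1.0193289.
The ZAR side grows by 1 + 0.0859×275/365 = 1.0647192.
So the AUD growth factor = 1.0445296.
r = (1.0445296 − 1)/(275/365) = 0.059103 → 5.91%.

5.91%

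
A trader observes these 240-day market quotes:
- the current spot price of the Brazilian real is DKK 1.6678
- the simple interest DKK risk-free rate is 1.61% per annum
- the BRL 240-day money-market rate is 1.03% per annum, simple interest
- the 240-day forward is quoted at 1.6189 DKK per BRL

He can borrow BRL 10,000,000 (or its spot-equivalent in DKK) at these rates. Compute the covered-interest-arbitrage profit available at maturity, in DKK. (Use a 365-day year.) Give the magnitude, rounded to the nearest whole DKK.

T = 240/365 years.
Invest the BRL and cover forward: 10,000,000 × 1.0067726027 × 1.6189 = DKK 16,298,641.67.
Convert at spot and invest in DKK: 10,000,000 × 1.6678 × 1.0105863014 = DKK 16,854,558.33.
The quoted forward undervalues BRL, so borrow BRL, convert to DKK at spot, deposit the DKK at 1.61%, and buy BRL forward at 1.6189 to cover the loan.
The gap between the two covered legs is DKK 555,917.

DKK 555,917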